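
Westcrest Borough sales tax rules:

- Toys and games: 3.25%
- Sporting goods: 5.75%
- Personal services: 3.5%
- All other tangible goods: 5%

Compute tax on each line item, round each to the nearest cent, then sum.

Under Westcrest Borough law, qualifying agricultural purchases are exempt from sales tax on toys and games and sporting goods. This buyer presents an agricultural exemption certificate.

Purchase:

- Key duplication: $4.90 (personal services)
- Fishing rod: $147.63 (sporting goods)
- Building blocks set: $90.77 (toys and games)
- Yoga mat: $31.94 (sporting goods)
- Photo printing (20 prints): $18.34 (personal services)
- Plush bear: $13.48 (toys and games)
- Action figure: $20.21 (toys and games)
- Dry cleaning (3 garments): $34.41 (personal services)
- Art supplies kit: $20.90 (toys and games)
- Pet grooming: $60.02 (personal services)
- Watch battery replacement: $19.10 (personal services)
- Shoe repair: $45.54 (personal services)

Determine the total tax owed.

Key duplication $4.90: personal services → 3.5% → $0.17
Fishing rod $147.63: sporting goods, buyer-exempt → 0% → $0.00
Building blocks set $90.77: toys and games, buyer-exempt → 0% → $0.00
Yoga mat $31.94: sporting goods, buyer-exempt → 0% → $0.00
Photo printing (20 prints) $18.34: personal services → 3.5% → $0.64
Plush bear $13.48: toys and games, buyer-exempt → 0% → $0.00
Action figure $20.21: toys and games, buyer-exempt → 0% → $0.00
Dry cleaning (3 garments) $34.41: personal services → 3.5% → $1.20
Art supplies kit $20.90: toys and games, buyer-exempt → 0% → $0.00
Pet grooming $60.02: personal services → 3.5% → $2.10
Watch battery replacement $19.10: personal services → 3.5% → $0.67
Shoe repair $45.54: personal services → 3.5% → $1.59
Total tax = $0.17 + $0.64 + $1.20 + $2.10 + $0.67 + $1.59 = $6.37

$6.37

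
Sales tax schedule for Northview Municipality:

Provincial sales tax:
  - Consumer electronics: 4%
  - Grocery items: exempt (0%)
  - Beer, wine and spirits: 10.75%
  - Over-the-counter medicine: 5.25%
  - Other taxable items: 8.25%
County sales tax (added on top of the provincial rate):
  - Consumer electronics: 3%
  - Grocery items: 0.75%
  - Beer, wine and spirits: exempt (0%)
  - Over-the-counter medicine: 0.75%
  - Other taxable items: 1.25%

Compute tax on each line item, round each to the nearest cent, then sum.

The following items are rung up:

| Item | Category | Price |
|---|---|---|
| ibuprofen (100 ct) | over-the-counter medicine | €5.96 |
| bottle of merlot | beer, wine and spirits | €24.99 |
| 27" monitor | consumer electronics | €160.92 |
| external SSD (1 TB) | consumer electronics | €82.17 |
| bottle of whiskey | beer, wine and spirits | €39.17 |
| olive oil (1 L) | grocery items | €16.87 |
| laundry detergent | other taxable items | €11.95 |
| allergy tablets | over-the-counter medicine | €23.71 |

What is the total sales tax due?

€26.96

Ibuprofen (100 ct) €5.96: over-the-counter medicine → 5.25% + 0.75% county = 6% → €0.36
Bottle of merlot €24.99: beer, wine and spirits → 10.75% + 0% county = 10.75% → €2.69
27" monitor €160.92: consumer electronics → 4% + 3% county = 7% → €11.26
External SSD (1 TB) €82.17: consumer electronics → 4% + 3% county = 7% → €5.75
Bottle of whiskey €39.17: beer, wine and spirits → 10.75% + 0% county = 10.75% → €4.21
Olive oil (1 L) €16.87: grocery items → 0% + 0.75% county = 0.75% → €0.13
Laundry detergent €11.95: other taxable items → 8.25% + 1.25% county = 9.5% → €1.14
Allergy tablets €23.71: over-the-counter medicine → 5.25% + 0.75% county = 6% → €1.42
Total tax = €0.36 + €2.69 + €11.26 + €5.75 + €4.21 + €0.13 + €1.14 + €1.42 = €26.96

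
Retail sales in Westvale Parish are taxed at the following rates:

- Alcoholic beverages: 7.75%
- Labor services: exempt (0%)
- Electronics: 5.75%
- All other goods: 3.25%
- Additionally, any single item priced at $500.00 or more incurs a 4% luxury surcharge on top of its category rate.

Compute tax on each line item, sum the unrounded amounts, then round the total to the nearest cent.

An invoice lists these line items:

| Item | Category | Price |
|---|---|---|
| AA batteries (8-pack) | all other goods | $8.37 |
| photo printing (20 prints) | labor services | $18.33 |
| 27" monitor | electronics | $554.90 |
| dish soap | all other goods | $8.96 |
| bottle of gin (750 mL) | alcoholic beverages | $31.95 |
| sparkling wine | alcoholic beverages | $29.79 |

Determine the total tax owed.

$59.45

AA batteries (8-pack) $8.37: all other goods → 3.25% → $0.272025
Photo printing (20 prints) $18.33: labor services → 0% → $0.00
27" monitor $554.90: electronics → 5.75% + 4% surcharge = 9.75% → $54.10275
Dish soap $8.96: all other goods → 3.25% → $0.2912
Bottle of gin (750 mL) $31.95: alcoholic beverages → 7.75% → $2.476125
Sparkling wine $29.79: alcoholic beverages → 7.75% → $2.308725
Unrounded tax sum = $59.450825 → $59.45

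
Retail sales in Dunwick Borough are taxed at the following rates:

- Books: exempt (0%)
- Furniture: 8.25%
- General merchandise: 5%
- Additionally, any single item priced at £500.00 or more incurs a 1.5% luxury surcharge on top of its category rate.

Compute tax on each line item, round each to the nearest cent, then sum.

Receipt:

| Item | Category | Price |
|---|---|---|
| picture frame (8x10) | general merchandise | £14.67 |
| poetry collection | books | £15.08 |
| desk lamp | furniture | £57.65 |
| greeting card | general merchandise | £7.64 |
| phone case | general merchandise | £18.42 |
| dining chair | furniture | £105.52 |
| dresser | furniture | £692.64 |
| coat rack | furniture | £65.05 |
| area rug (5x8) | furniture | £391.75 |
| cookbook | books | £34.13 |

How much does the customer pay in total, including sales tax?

£1523.27

Picture frame (8x10) £14.67: general merchandise → 5% → £0.73
Poetry collection £15.08: books → 0% → £0.00
Desk lamp £57.65: furniture → 8.25% → £4.76
Greeting card £7.64: general merchandise → 5% → £0.38
Phone case £18.42: general merchandise → 5% → £0.92
Dining chair £105.52: furniture → 8.25% → £8.71
Dresser £692.64: furniture → 8.25% + 1.5% surcharge = 9.75% → £67.53
Coat rack £65.05: furniture → 8.25% → £5.37
Area rug (5x8) £391.75: furniture → 8.25% → £32.32
Cookbook £34.13: books → 0% → £0.00
Subtotal = £1402.55; tax = £120.72; total due = £1523.27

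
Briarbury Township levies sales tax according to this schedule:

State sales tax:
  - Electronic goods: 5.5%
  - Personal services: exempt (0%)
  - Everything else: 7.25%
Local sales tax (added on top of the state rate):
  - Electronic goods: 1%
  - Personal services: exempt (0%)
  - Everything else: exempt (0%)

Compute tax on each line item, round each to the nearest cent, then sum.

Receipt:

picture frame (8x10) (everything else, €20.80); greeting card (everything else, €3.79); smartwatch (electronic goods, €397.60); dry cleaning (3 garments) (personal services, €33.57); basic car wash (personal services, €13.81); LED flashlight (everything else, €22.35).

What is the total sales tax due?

Picture frame (8x10) €20.80: everything else → 7.25% + 0% local = 7.25% → €1.51
Greeting card €3.79: everything else → 7.25% + 0% local = 7.25% → €0.27
Smartwatch €397.60: electronic goods → 5.5% + 1% local = 6.5% → €25.84
Dry cleaning (3 garments) €33.57: personal services → 0% + 0% local = 0% → €0.00
Basic car wash €13.81: personal services → 0% + 0% local = 0% → €0.00
LED flashlight €22.35: everything else → 7.25% + 0% local = 7.25% → €1.62
Total tax = €1.51 + €0.27 + €25.84 + €1.62 = €29.24

€29.24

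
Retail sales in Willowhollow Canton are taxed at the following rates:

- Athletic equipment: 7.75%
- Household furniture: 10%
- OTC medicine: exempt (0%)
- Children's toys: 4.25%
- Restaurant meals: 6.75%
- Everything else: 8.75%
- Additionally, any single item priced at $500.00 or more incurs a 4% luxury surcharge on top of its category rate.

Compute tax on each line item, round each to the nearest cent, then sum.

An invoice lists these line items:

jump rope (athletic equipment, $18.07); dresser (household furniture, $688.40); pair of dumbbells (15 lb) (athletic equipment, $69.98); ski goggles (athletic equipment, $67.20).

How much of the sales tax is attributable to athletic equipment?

$12.03

Jump rope $18.07: athletic equipment → 7.75% → $1.40
Pair of dumbbells (15 lb) $69.98: athletic equipment → 7.75% → $5.42
Ski goggles $67.20: athletic equipment → 7.75% → $5.21
Tax on athletic equipment = $1.40 + $5.42 + $5.21 = $12.03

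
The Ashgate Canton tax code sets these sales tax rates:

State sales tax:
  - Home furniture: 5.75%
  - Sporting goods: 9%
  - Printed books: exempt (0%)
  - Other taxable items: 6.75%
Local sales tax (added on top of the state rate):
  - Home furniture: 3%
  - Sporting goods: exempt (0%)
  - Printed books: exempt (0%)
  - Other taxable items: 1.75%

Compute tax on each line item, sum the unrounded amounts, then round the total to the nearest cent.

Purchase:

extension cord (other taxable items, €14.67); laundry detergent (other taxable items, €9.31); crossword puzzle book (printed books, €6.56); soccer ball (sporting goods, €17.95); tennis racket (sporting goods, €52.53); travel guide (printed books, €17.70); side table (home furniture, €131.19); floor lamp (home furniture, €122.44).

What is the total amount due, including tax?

€402.92

Extension cord €14.67: other taxable items → 6.75% + 1.75% local = 8.5% → €1.24695
Laundry detergent €9.31: other taxable items → 6.75% + 1.75% local = 8.5% → €0.79135
Crossword puzzle book €6.56: printed books → 0% + 0% local = 0% → €0.00
Soccer ball €17.95: sporting goods → 9% + 0% local = 9% → €1.6155
Tennis racket €52.53: sporting goods → 9% + 0% local = 9% → €4.7277
Travel guide €17.70: printed books → 0% + 0% local = 0% → €0.00
Side table €131.19: home furniture → 5.75% + 3% local = 8.75% → €11.479125
Floor lamp €122.44: home furniture → 5.75% + 3% local = 8.75% → €10.7135
Subtotal = €372.35; unrounded tax = €30.574125 → €30.57; total due = €402.92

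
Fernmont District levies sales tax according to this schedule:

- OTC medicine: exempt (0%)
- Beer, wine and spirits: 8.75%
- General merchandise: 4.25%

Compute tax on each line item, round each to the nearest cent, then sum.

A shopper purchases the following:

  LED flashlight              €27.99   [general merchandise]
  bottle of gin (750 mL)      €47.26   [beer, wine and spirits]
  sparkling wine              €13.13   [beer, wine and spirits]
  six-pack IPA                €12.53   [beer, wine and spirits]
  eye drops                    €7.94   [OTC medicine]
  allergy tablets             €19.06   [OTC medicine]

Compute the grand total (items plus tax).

€135.49

LED flashlight €27.99: general merchandise → 4.25% → €1.19
Bottle of gin (750 mL) €47.26: beer, wine and spirits → 8.75% → €4.14
Sparkling wine €13.13: beer, wine and spirits → 8.75% → €1.15
Six-pack IPA €12.53: beer, wine and spirits → 8.75% → €1.10
Eye drops €7.94: OTC medicine → 0% → €0.00
Allergy tablets €19.06: OTC medicine → 0% → €0.00
Subtotal = €127.91; tax = €7.58; total due = €135.49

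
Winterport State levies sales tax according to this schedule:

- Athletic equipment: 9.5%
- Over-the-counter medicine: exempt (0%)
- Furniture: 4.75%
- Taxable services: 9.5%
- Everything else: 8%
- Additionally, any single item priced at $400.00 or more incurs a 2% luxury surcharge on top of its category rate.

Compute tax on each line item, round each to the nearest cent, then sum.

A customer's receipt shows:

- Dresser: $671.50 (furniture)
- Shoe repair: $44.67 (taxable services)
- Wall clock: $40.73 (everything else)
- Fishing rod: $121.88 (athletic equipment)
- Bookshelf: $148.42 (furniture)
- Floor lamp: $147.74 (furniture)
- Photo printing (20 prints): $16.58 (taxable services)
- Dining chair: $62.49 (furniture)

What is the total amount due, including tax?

Dresser $671.50: furniture → 4.75% + 2% surcharge = 6.75% → $45.33
Shoe repair $44.67: taxable services → 9.5% → $4.24
Wall clock $40.73: everything else → 8% → $3.26
Fishing rod $121.88: athletic equipment → 9.5% → $11.58
Bookshelf $148.42: furniture → 4.75% → $7.05
Floor lamp $147.74: furniture → 4.75% → $7.02
Photo printing (20 prints) $16.58: taxable services → 9.5% → $1.58
Dining chair $62.49: furniture → 4.75% → $2.97
Subtotal = $1254.01; tax = $83.03; total due = $1337.04

$1337.04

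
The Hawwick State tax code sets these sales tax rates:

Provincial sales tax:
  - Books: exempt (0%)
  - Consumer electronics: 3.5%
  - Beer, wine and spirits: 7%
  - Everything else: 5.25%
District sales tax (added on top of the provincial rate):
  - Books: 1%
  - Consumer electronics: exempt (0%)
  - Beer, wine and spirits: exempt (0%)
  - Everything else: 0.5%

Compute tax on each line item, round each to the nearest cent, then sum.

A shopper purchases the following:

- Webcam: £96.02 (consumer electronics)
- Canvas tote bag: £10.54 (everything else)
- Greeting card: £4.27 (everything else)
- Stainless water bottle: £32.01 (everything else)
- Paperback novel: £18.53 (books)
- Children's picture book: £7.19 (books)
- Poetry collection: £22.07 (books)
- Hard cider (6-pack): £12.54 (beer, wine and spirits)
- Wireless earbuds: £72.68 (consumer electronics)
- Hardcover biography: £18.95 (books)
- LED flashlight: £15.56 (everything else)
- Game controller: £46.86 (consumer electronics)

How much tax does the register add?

Webcam £96.02: consumer electronics → 3.5% + 0% district = 3.5% → £3.36
Canvas tote bag £10.54: everything else → 5.25% + 0.5% district = 5.75% → £0.61
Greeting card £4.27: everything else → 5.25% + 0.5% district = 5.75% → £0.25
Stainless water bottle £32.01: everything else → 5.25% + 0.5% district = 5.75% → £1.84
Paperback novel £18.53: books → 0% + 1% district = 1% → £0.19
Children's picture book £7.19: books → 0% + 1% district = 1% → £0.07
Poetry collection £22.07: books → 0% + 1% district = 1% → £0.22
Hard cider (6-pack) £12.54: beer, wine and spirits → 7% + 0% district = 7% → £0.88
Wireless earbuds £72.68: consumer electronics → 3.5% + 0% district = 3.5% → £2.54
Hardcover biography £18.95: books → 0% + 1% district = 1% → £0.19
LED flashlight £15.56: everything else → 5.25% + 0.5% district = 5.75% → £0.89
Game controller £46.86: consumer electronics → 3.5% + 0% district = 3.5% → £1.64
Total tax = £3.36 + £0.61 + £0.25 + £1.84 + £0.19 + £0.07 + £0.22 + £0.88 + £2.54 + £0.19 + £0.89 + £1.64 = £12.68

£12.68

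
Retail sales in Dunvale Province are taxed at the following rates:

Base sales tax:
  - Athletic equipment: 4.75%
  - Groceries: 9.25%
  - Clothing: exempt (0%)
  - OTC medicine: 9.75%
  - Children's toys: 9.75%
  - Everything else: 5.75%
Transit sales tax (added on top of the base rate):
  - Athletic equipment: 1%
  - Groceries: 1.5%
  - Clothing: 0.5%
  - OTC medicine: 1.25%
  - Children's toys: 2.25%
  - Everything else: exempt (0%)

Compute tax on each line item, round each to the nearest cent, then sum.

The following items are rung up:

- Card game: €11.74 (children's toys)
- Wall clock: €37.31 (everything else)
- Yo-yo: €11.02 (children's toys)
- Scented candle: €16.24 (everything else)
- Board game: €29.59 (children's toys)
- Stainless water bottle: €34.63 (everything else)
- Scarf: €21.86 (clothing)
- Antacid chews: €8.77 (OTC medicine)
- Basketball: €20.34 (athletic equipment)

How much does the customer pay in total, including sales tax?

Card game €11.74: children's toys → 9.75% + 2.25% transit = 12% → €1.41
Wall clock €37.31: everything else → 5.75% + 0% transit = 5.75% → €2.15
Yo-yo €11.02: children's toys → 9.75% + 2.25% transit = 12% → €1.32
Scented candle €16.24: everything else → 5.75% + 0% transit = 5.75% → €0.93
Board game €29.59: children's toys → 9.75% + 2.25% transit = 12% → €3.55
Stainless water bottle €34.63: everything else → 5.75% + 0% transit = 5.75% → €1.99
Scarf €21.86: clothing → 0% + 0.5% transit = 0.5% → €0.11
Antacid chews €8.77: OTC medicine → 9.75% + 1.25% transit = 11% → €0.96
Basketball €20.34: athletic equipment → 4.75% + 1% transit = 5.75% → €1.17
Subtotal = €191.50; tax = €13.59; total due = €205.09

€205.09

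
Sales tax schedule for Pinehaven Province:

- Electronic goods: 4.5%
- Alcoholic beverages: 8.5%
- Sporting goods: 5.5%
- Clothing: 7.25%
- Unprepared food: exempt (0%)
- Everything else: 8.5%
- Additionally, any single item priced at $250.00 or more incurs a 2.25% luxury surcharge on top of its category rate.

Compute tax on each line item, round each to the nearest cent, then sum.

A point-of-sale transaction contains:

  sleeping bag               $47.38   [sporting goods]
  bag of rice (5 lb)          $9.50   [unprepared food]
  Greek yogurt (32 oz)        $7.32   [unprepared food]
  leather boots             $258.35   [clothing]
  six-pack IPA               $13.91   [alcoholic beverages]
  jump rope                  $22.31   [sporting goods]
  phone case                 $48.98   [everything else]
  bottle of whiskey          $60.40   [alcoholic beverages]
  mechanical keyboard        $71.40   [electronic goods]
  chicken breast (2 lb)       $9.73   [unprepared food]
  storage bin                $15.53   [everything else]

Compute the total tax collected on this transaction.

$43.38

Sleeping bag $47.38: sporting goods → 5.5% → $2.61
Bag of rice (5 lb) $9.50: unprepared food → 0% → $0.00
Greek yogurt (32 oz) $7.32: unprepared food → 0% → $0.00
Leather boots $258.35: clothing → 7.25% + 2.25% surcharge = 9.5% → $24.54
Six-pack IPA $13.91: alcoholic beverages → 8.5% → $1.18
Jump rope $22.31: sporting goods → 5.5% → $1.23
Phone case $48.98: everything else → 8.5% → $4.16
Bottle of whiskey $60.40: alcoholic beverages → 8.5% → $5.13
Mechanical keyboard $71.40: electronic goods → 4.5% → $3.21
Chicken breast (2 lb) $9.73: unprepared food → 0% → $0.00
Storage bin $15.53: everything else → 8.5% → $1.32
Total tax = $2.61 + $24.54 + $1.18 + $1.23 + $4.16 + $5.13 + $3.21 + $1.32 = $43.38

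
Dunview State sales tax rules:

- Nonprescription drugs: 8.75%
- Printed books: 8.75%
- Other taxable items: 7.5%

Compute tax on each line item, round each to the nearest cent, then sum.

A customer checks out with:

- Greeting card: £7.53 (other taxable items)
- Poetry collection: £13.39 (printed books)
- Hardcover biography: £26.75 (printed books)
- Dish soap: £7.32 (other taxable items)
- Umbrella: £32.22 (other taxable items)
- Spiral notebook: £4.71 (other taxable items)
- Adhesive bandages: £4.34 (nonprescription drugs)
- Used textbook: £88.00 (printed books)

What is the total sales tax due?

£15.47

Greeting card £7.53: other taxable items → 7.5% → £0.56
Poetry collection £13.39: printed books → 8.75% → £1.17
Hardcover biography £26.75: printed books → 8.75% → £2.34
Dish soap £7.32: other taxable items → 7.5% → £0.55
Umbrella £32.22: other taxable items → 7.5% → £2.42
Spiral notebook £4.71: other taxable items → 7.5% → £0.35
Adhesive bandages £4.34: nonprescription drugs → 8.75% → £0.38
Used textbook £88.00: printed books → 8.75% → £7.70
Total tax = £0.56 + £1.17 + £2.34 + £0.55 + £2.42 + £0.35 + £0.38 + £7.70 = £15.47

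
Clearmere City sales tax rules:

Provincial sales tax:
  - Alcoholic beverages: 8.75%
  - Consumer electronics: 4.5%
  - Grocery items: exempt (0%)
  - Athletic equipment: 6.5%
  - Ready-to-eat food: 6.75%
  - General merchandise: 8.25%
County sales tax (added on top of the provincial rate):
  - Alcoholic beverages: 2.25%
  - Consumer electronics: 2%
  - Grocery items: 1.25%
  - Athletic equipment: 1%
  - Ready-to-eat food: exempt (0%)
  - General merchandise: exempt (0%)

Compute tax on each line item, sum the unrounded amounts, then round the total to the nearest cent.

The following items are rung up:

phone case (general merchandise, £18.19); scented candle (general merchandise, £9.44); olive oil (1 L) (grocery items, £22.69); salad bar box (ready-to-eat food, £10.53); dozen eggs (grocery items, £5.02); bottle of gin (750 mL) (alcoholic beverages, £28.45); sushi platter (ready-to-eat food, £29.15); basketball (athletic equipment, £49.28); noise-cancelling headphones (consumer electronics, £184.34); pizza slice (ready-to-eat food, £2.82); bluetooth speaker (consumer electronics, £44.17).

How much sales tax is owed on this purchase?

Phone case £18.19: general merchandise → 8.25% + 0% county = 8.25% → £1.500675
Scented candle £9.44: general merchandise → 8.25% + 0% county = 8.25% → £0.7788
Olive oil (1 L) £22.69: grocery items → 0% + 1.25% county = 1.25% → £0.283625
Salad bar box £10.53: ready-to-eat food → 6.75% + 0% county = 6.75% → £0.710775
Dozen eggs £5.02: grocery items → 0% + 1.25% county = 1.25% → £0.06275
Bottle of gin (750 mL) £28.45: alcoholic beverages → 8.75% + 2.25% county = 11% → £3.1295
Sushi platter £29.15: ready-to-eat food → 6.75% + 0% county = 6.75% → £1.967625
Basketball £49.28: athletic equipment → 6.5% + 1% county = 7.5% → £3.696
Noise-cancelling headphones £184.34: consumer electronics → 4.5% + 2% county = 6.5% → £11.9821
Pizza slice £2.82: ready-to-eat food → 6.75% + 0% county = 6.75% → £0.19035
Bluetooth speaker £44.17: consumer electronics → 4.5% + 2% county = 6.5% → £2.87105
Unrounded tax sum = £27.17325 → £27.17

£27.17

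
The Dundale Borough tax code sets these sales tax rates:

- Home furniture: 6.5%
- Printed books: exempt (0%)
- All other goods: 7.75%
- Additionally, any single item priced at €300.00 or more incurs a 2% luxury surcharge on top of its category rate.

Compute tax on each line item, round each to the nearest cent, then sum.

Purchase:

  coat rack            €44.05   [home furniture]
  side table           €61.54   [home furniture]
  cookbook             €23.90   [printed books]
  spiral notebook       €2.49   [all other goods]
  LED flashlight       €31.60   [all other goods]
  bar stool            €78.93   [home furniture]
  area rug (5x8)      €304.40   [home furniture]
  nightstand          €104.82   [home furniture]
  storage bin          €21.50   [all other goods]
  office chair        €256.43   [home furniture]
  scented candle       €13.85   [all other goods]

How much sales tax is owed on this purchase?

Coat rack €44.05: home furniture → 6.5% → €2.86
Side table €61.54: home furniture → 6.5% → €4.00
Cookbook €23.90: printed books → 0% → €0.00
Spiral notebook €2.49: all other goods → 7.75% → €0.19
LED flashlight €31.60: all other goods → 7.75% → €2.45
Bar stool €78.93: home furniture → 6.5% → €5.13
Area rug (5x8) €304.40: home furniture → 6.5% + 2% surcharge = 8.5% → €25.87
Nightstand €104.82: home furniture → 6.5% → €6.81
Storage bin €21.50: all other goods → 7.75% → €1.67
Office chair €256.43: home furniture → 6.5% → €16.67
Scented candle €13.85: all other goods → 7.75% → €1.07
Total tax = €2.86 + €4.00 + €0.19 + €2.45 + €5.13 + €25.87 + €6.81 + €1.67 + €16.67 + €1.07 = €66.72

€66.72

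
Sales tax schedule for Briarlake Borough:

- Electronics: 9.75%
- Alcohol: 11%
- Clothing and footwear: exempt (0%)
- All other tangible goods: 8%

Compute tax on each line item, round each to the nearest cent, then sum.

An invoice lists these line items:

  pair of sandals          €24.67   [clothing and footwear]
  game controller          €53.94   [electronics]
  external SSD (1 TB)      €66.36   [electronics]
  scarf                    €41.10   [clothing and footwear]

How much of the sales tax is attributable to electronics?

€11.73

Game controller €53.94: electronics → 9.75% → €5.26
External SSD (1 TB) €66.36: electronics → 9.75% → €6.47
Tax on electronics = €5.26 + €6.47 = €11.73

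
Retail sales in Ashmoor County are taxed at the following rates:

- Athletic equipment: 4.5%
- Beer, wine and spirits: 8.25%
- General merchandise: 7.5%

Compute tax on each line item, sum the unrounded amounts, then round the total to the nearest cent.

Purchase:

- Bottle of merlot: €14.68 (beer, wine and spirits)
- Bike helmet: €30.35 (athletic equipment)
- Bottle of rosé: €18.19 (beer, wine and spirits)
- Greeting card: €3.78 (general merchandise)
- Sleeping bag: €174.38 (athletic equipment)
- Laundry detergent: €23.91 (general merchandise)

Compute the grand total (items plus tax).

€279.29

Bottle of merlot €14.68: beer, wine and spirits → 8.25% → €1.2111
Bike helmet €30.35: athletic equipment → 4.5% → €1.36575
Bottle of rosé €18.19: beer, wine and spirits → 8.25% → €1.500675
Greeting card €3.78: general merchandise → 7.5% → €0.2835
Sleeping bag €174.38: athletic equipment → 4.5% → €7.8471
Laundry detergent €23.91: general merchandise → 7.5% → €1.79325
Subtotal = €265.29; unrounded tax = €14.001375 → €14.00; total due = €279.29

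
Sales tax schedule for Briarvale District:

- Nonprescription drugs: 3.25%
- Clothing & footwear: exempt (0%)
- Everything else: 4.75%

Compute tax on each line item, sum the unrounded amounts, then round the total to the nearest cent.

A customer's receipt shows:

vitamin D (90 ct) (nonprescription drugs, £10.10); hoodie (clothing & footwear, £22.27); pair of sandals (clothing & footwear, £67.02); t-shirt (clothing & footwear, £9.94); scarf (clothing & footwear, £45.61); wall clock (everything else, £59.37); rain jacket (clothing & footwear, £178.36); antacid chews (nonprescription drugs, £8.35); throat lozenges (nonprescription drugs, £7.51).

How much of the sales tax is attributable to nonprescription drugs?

Vitamin D (90 ct) £10.10: nonprescription drugs → 3.25% → £0.32825
Antacid chews £8.35: nonprescription drugs → 3.25% → £0.271375
Throat lozenges £7.51: nonprescription drugs → 3.25% → £0.244075
Tax on nonprescription drugs: unrounded sum = £0.8437 → £0.84

£0.84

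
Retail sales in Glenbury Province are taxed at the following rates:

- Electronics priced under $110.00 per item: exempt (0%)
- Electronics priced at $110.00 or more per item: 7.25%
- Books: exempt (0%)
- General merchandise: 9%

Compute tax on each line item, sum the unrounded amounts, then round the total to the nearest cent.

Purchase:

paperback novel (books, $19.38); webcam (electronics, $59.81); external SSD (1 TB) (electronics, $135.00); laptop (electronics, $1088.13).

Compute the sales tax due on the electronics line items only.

$88.68

Webcam $59.81: electronics, under $110.00 → 0% → $0.00
External SSD (1 TB) $135.00: electronics, $110.00 or more → 7.25% → $9.7875
Laptop $1088.13: electronics, $110.00 or more → 7.25% → $78.889425
Tax on electronics: unrounded sum = $88.676925 → $88.68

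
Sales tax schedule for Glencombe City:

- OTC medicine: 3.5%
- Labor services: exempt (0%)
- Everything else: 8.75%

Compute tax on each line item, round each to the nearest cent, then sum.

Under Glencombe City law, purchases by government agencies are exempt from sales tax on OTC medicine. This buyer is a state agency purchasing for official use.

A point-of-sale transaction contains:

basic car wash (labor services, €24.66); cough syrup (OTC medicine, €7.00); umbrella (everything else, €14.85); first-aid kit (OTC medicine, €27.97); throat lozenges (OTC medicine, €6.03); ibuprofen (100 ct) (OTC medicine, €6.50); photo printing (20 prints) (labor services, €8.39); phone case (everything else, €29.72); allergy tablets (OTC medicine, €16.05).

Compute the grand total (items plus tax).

€145.07

Basic car wash €24.66: labor services → 0% → €0.00
Cough syrup €7.00: OTC medicine, buyer-exempt → 0% → €0.00
Umbrella €14.85: everything else → 8.75% → €1.30
First-aid kit €27.97: OTC medicine, buyer-exempt → 0% → €0.00
Throat lozenges €6.03: OTC medicine, buyer-exempt → 0% → €0.00
Ibuprofen (100 ct) €6.50: OTC medicine, buyer-exempt → 0% → €0.00
Photo printing (20 prints) €8.39: labor services → 0% → €0.00
Phone case €29.72: everything else → 8.75% → €2.60
Allergy tablets €16.05: OTC medicine, buyer-exempt → 0% → €0.00
Subtotal = €141.17; tax = €3.90; total due = €145.07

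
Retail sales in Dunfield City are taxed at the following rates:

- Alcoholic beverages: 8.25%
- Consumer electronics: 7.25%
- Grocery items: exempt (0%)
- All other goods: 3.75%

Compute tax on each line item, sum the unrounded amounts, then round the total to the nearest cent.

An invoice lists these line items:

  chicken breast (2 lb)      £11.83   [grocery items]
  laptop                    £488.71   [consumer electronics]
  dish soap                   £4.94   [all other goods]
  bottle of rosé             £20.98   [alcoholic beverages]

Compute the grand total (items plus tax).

£563.81

Chicken breast (2 lb) £11.83: grocery items → 0% → £0.00
Laptop £488.71: consumer electronics → 7.25% → £35.431475
Dish soap £4.94: all other goods → 3.75% → £0.18525
Bottle of rosé £20.98: alcoholic beverages → 8.25% → £1.73085
Subtotal = £526.46; unrounded tax = £37.347575 → £37.35; total due = £563.81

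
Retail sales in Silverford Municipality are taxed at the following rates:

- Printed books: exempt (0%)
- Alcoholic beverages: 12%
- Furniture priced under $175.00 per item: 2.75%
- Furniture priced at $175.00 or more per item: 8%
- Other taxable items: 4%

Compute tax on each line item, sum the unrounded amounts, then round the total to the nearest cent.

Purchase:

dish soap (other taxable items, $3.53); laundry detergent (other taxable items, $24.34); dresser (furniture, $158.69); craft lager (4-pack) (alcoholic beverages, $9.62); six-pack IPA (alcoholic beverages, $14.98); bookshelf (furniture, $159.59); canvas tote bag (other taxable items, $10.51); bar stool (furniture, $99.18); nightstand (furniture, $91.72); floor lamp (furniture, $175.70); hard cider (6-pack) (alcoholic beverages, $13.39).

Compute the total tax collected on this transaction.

Dish soap $3.53: other taxable items → 4% → $0.1412
Laundry detergent $24.34: other taxable items → 4% → $0.9736
Dresser $158.69: furniture, under $175.00 → 2.75% → $4.363975
Craft lager (4-pack) $9.62: alcoholic beverages → 12% → $1.1544
Six-pack IPA $14.98: alcoholic beverages → 12% → $1.7976
Bookshelf $159.59: furniture, under $175.00 → 2.75% → $4.388725
Canvas tote bag $10.51: other taxable items → 4% → $0.4204
Bar stool $99.18: furniture, under $175.00 → 2.75% → $2.72745
Nightstand $91.72: furniture, under $175.00 → 2.75% → $2.5223
Floor lamp $175.70: furniture, $175.00 or more → 8% → $14.056
Hard cider (6-pack) $13.39: alcoholic beverages → 12% → $1.6068
Unrounded tax sum = $34.15245 → $34.15

$34.15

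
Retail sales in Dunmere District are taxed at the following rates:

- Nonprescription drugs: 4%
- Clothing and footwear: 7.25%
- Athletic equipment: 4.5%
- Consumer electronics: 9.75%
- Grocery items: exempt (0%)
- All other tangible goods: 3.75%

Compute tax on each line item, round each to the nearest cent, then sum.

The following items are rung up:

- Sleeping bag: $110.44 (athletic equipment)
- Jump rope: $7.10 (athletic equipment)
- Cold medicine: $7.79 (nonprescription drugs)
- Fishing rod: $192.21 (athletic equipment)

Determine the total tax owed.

Sleeping bag $110.44: athletic equipment → 4.5% → $4.97
Jump rope $7.10: athletic equipment → 4.5% → $0.32
Cold medicine $7.79: nonprescription drugs → 4% → $0.31
Fishing rod $192.21: athletic equipment → 4.5% → $8.65
Total tax = $4.97 + $0.32 + $0.31 + $8.65 = $14.25

$14.25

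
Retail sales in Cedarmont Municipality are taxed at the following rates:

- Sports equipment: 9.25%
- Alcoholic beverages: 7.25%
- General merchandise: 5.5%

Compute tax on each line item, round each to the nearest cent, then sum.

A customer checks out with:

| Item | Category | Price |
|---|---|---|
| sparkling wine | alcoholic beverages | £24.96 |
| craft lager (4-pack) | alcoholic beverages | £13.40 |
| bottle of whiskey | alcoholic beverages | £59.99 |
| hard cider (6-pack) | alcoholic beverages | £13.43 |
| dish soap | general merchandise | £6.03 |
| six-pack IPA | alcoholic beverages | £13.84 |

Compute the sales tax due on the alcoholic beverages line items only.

Sparkling wine £24.96: alcoholic beverages → 7.25% → £1.81
Craft lager (4-pack) £13.40: alcoholic beverages → 7.25% → £0.97
Bottle of whiskey £59.99: alcoholic beverages → 7.25% → £4.35
Hard cider (6-pack) £13.43: alcoholic beverages → 7.25% → £0.97
Six-pack IPA £13.84: alcoholic beverages → 7.25% → £1.00
Tax on alcoholic beverages = £1.81 + £0.97 + £4.35 + £0.97 + £1.00 = £9.10

£9.10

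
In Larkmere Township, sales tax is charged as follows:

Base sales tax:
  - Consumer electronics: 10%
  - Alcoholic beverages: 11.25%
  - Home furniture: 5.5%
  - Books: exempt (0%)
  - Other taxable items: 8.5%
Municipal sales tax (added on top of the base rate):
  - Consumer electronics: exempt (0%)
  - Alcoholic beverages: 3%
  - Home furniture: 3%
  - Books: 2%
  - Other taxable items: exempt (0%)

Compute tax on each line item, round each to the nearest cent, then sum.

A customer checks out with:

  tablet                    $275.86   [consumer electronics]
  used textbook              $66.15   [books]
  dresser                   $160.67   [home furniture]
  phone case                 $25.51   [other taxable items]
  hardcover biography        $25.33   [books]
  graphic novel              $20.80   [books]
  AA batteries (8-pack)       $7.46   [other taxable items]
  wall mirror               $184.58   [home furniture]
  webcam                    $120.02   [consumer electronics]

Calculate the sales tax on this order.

Tablet $275.86: consumer electronics → 10% + 0% municipal = 10% → $27.59
Used textbook $66.15: books → 0% + 2% municipal = 2% → $1.32
Dresser $160.67: home furniture → 5.5% + 3% municipal = 8.5% → $13.66
Phone case $25.51: other taxable items → 8.5% + 0% municipal = 8.5% → $2.17
Hardcover biography $25.33: books → 0% + 2% municipal = 2% → $0.51
Graphic novel $20.80: books → 0% + 2% municipal = 2% → $0.42
AA batteries (8-pack) $7.46: other taxable items → 8.5% + 0% municipal = 8.5% → $0.63
Wall mirror $184.58: home furniture → 5.5% + 3% municipal = 8.5% → $15.69
Webcam $120.02: consumer electronics → 10% + 0% municipal = 10% → $12.00
Total tax = $27.59 + $1.32 + $13.66 + $2.17 + $0.51 + $0.42 + $0.63 + $15.69 + $12.00 = $73.99

$73.99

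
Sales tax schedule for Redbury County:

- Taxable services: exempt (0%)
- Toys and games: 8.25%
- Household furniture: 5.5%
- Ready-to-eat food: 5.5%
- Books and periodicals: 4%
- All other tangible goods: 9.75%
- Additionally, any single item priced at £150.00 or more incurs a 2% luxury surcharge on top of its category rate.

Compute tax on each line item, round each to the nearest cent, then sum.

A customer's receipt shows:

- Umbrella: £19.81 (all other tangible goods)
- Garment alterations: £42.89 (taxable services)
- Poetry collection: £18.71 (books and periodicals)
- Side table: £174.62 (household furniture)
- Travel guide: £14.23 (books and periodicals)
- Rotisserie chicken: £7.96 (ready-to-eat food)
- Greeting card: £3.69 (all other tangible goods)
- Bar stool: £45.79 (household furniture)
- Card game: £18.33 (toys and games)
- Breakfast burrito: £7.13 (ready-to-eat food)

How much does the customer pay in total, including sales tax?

£374.73

Umbrella £19.81: all other tangible goods → 9.75% → £1.93
Garment alterations £42.89: taxable services → 0% → £0.00
Poetry collection £18.71: books and periodicals → 4% → £0.75
Side table £174.62: household furniture → 5.5% + 2% surcharge = 7.5% → £13.10
Travel guide £14.23: books and periodicals → 4% → £0.57
Rotisserie chicken £7.96: ready-to-eat food → 5.5% → £0.44
Greeting card £3.69: all other tangible goods → 9.75% → £0.36
Bar stool £45.79: household furniture → 5.5% → £2.52
Card game £18.33: toys and games → 8.25% → £1.51
Breakfast burrito £7.13: ready-to-eat food → 5.5% → £0.39
Subtotal = £353.16; tax = £21.57; total due = £374.73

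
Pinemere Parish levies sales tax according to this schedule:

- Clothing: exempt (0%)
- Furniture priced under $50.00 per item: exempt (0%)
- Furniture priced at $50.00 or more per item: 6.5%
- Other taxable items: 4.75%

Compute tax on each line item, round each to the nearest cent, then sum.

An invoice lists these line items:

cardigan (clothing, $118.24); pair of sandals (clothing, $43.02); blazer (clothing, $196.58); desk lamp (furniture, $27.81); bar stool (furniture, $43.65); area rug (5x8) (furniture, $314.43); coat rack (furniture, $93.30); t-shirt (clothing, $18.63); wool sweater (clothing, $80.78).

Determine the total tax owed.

$26.50

Cardigan $118.24: clothing → 0% → $0.00
Pair of sandals $43.02: clothing → 0% → $0.00
Blazer $196.58: clothing → 0% → $0.00
Desk lamp $27.81: furniture, under $50.00 → 0% → $0.00
Bar stool $43.65: furniture, under $50.00 → 0% → $0.00
Area rug (5x8) $314.43: furniture, $50.00 or more → 6.5% → $20.44
Coat rack $93.30: furniture, $50.00 or more → 6.5% → $6.06
T-shirt $18.63: clothing → 0% → $0.00
Wool sweater $80.78: clothing → 0% → $0.00
Total tax = $20.44 + $6.06 = $26.50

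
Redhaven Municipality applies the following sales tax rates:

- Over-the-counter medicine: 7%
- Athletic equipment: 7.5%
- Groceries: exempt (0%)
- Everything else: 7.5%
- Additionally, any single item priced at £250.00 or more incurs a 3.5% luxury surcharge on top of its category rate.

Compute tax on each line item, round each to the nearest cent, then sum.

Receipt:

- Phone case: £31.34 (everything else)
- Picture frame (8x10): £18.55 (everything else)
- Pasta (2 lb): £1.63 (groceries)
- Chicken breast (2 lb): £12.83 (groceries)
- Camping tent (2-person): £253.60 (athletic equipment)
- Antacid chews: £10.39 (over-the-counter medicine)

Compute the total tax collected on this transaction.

Phone case £31.34: everything else → 7.5% → £2.35
Picture frame (8x10) £18.55: everything else → 7.5% → £1.39
Pasta (2 lb) £1.63: groceries → 0% → £0.00
Chicken breast (2 lb) £12.83: groceries → 0% → £0.00
Camping tent (2-person) £253.60: athletic equipment → 7.5% + 3.5% surcharge = 11% → £27.90
Antacid chews £10.39: over-the-counter medicine → 7% → £0.73
Total tax = £2.35 + £1.39 + £27.90 + £0.73 = £32.37

£32.37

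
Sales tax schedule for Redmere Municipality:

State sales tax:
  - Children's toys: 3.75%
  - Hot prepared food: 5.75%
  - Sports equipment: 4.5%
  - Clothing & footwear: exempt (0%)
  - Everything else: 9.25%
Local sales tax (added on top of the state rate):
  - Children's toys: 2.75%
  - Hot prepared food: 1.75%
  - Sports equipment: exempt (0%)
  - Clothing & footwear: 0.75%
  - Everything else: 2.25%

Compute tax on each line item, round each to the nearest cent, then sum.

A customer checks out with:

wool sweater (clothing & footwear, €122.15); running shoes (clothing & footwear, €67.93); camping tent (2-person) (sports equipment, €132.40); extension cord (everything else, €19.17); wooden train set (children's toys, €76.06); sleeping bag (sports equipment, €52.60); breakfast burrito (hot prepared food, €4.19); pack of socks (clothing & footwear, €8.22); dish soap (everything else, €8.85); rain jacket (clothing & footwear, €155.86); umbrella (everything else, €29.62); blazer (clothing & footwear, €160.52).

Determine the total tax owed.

Wool sweater €122.15: clothing & footwear → 0% + 0.75% local = 0.75% → €0.92
Running shoes €67.93: clothing & footwear → 0% + 0.75% local = 0.75% → €0.51
Camping tent (2-person) €132.40: sports equipment → 4.5% + 0% local = 4.5% → €5.96
Extension cord €19.17: everything else → 9.25% + 2.25% local = 11.5% → €2.20
Wooden train set €76.06: children's toys → 3.75% + 2.75% local = 6.5% → €4.94
Sleeping bag €52.60: sports equipment → 4.5% + 0% local = 4.5% → €2.37
Breakfast burrito €4.19: hot prepared food → 5.75% + 1.75% local = 7.5% → €0.31
Pack of socks €8.22: clothing & footwear → 0% + 0.75% local = 0.75% → €0.06
Dish soap €8.85: everything else → 9.25% + 2.25% local = 11.5% → €1.02
Rain jacket €155.86: clothing & footwear → 0% + 0.75% local = 0.75% → €1.17
Umbrella €29.62: everything else → 9.25% + 2.25% local = 11.5% → €3.41
Blazer €160.52: clothing & footwear → 0% + 0.75% local = 0.75% → €1.20
Total tax = €0.92 + €0.51 + €5.96 + €2.20 + €4.94 + €2.37 + €0.31 + €0.06 + €1.02 + €1.17 + €3.41 + €1.20 = €24.07

€24.07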